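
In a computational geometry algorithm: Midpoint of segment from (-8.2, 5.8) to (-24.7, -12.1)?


M = (((-8.2)+(-24.7))/2, (5.8+(-12.1))/2)
= (-16.45, -3.15)

(-16.45, -3.15)


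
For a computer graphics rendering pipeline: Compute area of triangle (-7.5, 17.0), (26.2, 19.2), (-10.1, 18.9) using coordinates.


Area = |x_A(y_B-y_C) + x_B(y_C-y_A) + x_C(y_A-y_B)|/2
= |(-2.25) + 49.78 + 22.22|/2
= 69.75/2 = 34.875

34.875


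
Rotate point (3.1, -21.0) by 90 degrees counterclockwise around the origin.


90° CCW: (x,y) -> (-y, x)
(3.1,-21) -> (21, 3.1)

(21, 3.1)


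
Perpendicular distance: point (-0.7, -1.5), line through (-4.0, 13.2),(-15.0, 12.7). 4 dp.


|cross product| = 163.35
|line direction| = sqrt(121.25) = 11.0114
Distance = 163.35/sqrt(121.25) = 14.8347

14.8347


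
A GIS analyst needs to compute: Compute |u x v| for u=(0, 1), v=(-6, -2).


|u x v| = |0*(-2) - 1*(-6)|
= |0 - (-6)| = 6

6


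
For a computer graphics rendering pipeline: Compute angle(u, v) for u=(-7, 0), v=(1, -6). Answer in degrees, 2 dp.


u.v = -7, |u| = sqrt(49) = 7, |v| = sqrt(37) = 6.0828
cos(theta) = u.v/(|u||v|) = -7/sqrt(1813) = -0.164399
theta = acos(-0.164399) = 99.46 degrees

99.46 degrees


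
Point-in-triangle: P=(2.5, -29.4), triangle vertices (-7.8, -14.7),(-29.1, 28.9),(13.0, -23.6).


Cross products: AB x AP = -135.97, BC x BP = -795.43, CA x CP = 214.09
All same sign? no

No, outside


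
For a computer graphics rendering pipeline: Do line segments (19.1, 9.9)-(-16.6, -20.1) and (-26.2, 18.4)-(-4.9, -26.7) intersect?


Cross products: d1=1861.98, d2=-387.09, d3=-1662.45, d4=586.62
d1*d2 < 0 and d3*d4 < 0? yes

Yes, they intersect


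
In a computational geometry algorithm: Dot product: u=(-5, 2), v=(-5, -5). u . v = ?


u . v = u_x*v_x + u_y*v_y = (-5)*(-5) + 2*(-5)
= 25 + (-10) = 15

15


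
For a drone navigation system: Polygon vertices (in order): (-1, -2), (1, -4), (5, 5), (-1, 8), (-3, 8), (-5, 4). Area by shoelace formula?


Shoelace sum: ((-1)*(-4) - 1*(-2)) + (1*5 - 5*(-4)) + (5*8 - (-1)*5) + ((-1)*8 - (-3)*8) + ((-3)*4 - (-5)*8) + ((-5)*(-2) - (-1)*4)
= 134
Area = |134|/2 = 67

67


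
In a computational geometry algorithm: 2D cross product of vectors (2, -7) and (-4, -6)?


u x v = u_x*v_y - u_y*v_x = 2*(-6) - (-7)*(-4)
= (-12) - 28 = -40

-40


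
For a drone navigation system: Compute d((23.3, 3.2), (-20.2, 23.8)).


dx=-43.5, dy=20.6
d^2 = (-43.5)^2 + 20.6^2 = 2316.61
d = sqrt(2316.61) = 48.1312

48.1312


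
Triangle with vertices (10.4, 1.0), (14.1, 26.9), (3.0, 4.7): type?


Side lengths squared: AB^2=684.5, BC^2=616.05, CA^2=68.45
Sorted: [68.45, 616.05, 684.5]
By sides: Scalene, By angles: Right

Scalene, Right


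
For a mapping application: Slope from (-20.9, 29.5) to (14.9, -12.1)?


slope = (y2-y1)/(x2-x1) = ((-12.1)-29.5)/(14.9-(-20.9)) = (-41.6)/35.8 = -1.162

-1.162


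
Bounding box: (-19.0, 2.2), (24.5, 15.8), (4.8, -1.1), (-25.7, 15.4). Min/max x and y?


x range: [-25.7, 24.5]
y range: [-1.1, 15.8]
Bounding box: (-25.7,-1.1) to (24.5,15.8)

(-25.7,-1.1) to (24.5,15.8)


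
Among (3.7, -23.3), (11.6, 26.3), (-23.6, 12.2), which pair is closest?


d(P0,P1) = 50.2252, d(P0,P2) = 44.7833, d(P1,P2) = 37.919
Closest: P1 and P2

Closest pair: (11.6, 26.3) and (-23.6, 12.2), distance = 37.919


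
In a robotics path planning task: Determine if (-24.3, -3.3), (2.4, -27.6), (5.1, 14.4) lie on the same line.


Cross product: (2.4-(-24.3))*(14.4-(-3.3)) - ((-27.6)-(-3.3))*(5.1-(-24.3))
= 1187.01

No, not collinear


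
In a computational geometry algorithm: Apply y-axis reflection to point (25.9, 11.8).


Reflection over y-axis: (x,y) -> (-x,y)
(25.9, 11.8) -> (-25.9, 11.8)

(-25.9, 11.8)


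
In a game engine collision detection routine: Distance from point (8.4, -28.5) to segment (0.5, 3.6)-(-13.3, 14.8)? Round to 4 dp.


Project P onto AB: t = 0 (clamped to [0,1])
Closest point on segment: (0.5, 3.6)
Distance: 33.0578

33.0578


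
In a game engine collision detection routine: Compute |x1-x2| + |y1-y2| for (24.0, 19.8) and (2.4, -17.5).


|24-2.4| + |19.8-(-17.5)| = 21.6 + 37.3 = 58.9

58.9


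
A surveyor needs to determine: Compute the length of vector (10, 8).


|u| = sqrt(10^2 + 8^2) = sqrt(164) = 12.8062

12.8062


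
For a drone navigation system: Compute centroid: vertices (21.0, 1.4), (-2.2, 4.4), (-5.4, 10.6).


Centroid = ((x_A+x_B+x_C)/3, (y_A+y_B+y_C)/3)
= ((21+(-2.2)+(-5.4))/3, (1.4+4.4+10.6)/3)
= (4.4667, 5.4667)

(4.4667, 5.4667)


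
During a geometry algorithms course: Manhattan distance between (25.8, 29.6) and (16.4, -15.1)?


|25.8-16.4| + |29.6-(-15.1)| = 9.4 + 44.7 = 54.1

54.1


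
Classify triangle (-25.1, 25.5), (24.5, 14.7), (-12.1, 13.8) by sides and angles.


Side lengths squared: AB^2=2576.8, BC^2=1340.37, CA^2=305.89
Sorted: [305.89, 1340.37, 2576.8]
By sides: Scalene, By angles: Obtuse

Scalene, Obtuse


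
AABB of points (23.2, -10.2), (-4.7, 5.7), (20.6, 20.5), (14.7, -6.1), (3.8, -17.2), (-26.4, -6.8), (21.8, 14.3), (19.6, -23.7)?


x range: [-26.4, 23.2]
y range: [-23.7, 20.5]
Bounding box: (-26.4,-23.7) to (23.2,20.5)

(-26.4,-23.7) to (23.2,20.5)


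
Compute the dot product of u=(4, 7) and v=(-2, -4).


u . v = u_x*v_x + u_y*v_y = 4*(-2) + 7*(-4)
= (-8) + (-28) = -36

-36


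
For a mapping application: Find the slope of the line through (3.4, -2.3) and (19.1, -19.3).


slope = (y2-y1)/(x2-x1) = ((-19.3)-(-2.3))/(19.1-3.4) = (-17)/15.7 = -1.0828

-1.0828


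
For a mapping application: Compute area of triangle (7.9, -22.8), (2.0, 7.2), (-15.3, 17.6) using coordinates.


Area = |x_A(y_B-y_C) + x_B(y_C-y_A) + x_C(y_A-y_B)|/2
= |(-82.16) + 80.8 + 459|/2
= 457.64/2 = 228.82

228.82


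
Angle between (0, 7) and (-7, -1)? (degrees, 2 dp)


u.v = -7, |u| = sqrt(49) = 7, |v| = sqrt(50) = 7.0711
cos(theta) = u.v/(|u||v|) = -7/sqrt(2450) = -0.141421
theta = acos(-0.141421) = 98.13 degrees

98.13 degrees


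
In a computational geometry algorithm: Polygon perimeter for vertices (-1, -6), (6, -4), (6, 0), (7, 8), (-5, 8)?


Sides: (-1, -6)->(6, -4): sqrt(53) = 7.28011, (6, -4)->(6, 0): sqrt(16) = 4, (6, 0)->(7, 8): sqrt(65) = 8.062258, (7, 8)->(-5, 8): sqrt(144) = 12, (-5, 8)->(-1, -6): sqrt(212) = 14.56022
Sum = 45.902588
Perimeter = 45.9026

45.9026


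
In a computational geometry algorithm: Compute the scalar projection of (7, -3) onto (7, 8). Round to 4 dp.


u.v = 25, |v| = sqrt(113) = 10.6301
Scalar projection = u.v / |v| = 25 / sqrt(113) = 2.3518

2.3518


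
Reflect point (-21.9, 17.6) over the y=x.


Reflection over y=x: (x,y) -> (y,x)
(-21.9, 17.6) -> (17.6, -21.9)

(17.6, -21.9)


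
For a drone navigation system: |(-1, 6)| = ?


|u| = sqrt((-1)^2 + 6^2) = sqrt(37) = 6.0828

6.0828


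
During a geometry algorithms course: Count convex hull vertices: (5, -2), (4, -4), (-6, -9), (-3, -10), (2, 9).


Convex hull vertices (CCW): (-6, -9), (-3, -10), (4, -4), (5, -2), (2, 9)
Count = 5

5


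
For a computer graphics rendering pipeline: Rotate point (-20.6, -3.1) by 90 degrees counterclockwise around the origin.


90° CCW: (x,y) -> (-y, x)
(-20.6,-3.1) -> (3.1, -20.6)

(3.1, -20.6)


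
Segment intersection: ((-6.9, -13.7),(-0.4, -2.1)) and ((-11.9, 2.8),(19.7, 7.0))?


Cross products: d1=-542.4, d2=-203.14, d3=165.25, d4=-174.01
d1*d2 < 0 and d3*d4 < 0? no

No, they don't intersect


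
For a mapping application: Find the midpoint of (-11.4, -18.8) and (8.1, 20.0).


M = (((-11.4)+8.1)/2, ((-18.8)+20)/2)
= (-1.65, 0.6)

(-1.65, 0.6)


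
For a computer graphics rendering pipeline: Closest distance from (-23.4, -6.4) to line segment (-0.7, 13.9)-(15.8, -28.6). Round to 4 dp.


Project P onto AB: t = 0.2349 (clamped to [0,1])
Closest point on segment: (3.1755, 3.9176)
Distance: 28.5081

28.5081


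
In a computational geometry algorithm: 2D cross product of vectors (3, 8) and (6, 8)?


u x v = u_x*v_y - u_y*v_x = 3*8 - 8*6
= 24 - 48 = -24

-24


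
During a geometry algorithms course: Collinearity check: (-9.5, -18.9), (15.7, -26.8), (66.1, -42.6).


Cross product: (15.7-(-9.5))*((-42.6)-(-18.9)) - ((-26.8)-(-18.9))*(66.1-(-9.5))
= 0

Yes, collinear


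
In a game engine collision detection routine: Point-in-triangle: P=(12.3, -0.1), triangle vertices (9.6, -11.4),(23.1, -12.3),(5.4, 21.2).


Cross products: AB x AP = 154.98, BC x BP = 145.86, CA x CP = 135.48
All same sign? yes

Yes, inside


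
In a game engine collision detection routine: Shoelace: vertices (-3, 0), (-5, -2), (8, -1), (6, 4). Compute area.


Shoelace sum: ((-3)*(-2) - (-5)*0) + ((-5)*(-1) - 8*(-2)) + (8*4 - 6*(-1)) + (6*0 - (-3)*4)
= 77
Area = |77|/2 = 38.5

38.5


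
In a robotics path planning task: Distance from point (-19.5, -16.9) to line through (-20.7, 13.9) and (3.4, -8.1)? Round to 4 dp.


|cross product| = 715.88
|line direction| = sqrt(1064.81) = 32.6314
Distance = 715.88/sqrt(1064.81) = 21.9384

21.9384


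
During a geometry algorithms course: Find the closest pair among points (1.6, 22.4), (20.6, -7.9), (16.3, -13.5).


d(P0,P1) = 35.7644, d(P0,P2) = 38.793, d(P1,P2) = 7.0605
Closest: P1 and P2

Closest pair: (20.6, -7.9) and (16.3, -13.5), distance = 7.0605


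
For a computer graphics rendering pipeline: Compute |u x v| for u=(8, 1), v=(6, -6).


|u x v| = |8*(-6) - 1*6|
= |(-48) - 6| = 54

54


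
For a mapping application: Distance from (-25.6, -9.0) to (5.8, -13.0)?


dx=31.4, dy=-4
d^2 = 31.4^2 + (-4)^2 = 1001.96
d = sqrt(1001.96) = 31.6538

31.6538


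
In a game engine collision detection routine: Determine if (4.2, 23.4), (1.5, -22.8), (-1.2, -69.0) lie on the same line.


Cross product: (1.5-4.2)*((-69)-23.4) - ((-22.8)-23.4)*((-1.2)-4.2)
= 0

Yes, collinear


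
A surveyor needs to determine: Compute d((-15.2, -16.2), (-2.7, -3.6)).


dx=12.5, dy=12.6
d^2 = 12.5^2 + 12.6^2 = 315.01
d = sqrt(315.01) = 17.7485

17.7485


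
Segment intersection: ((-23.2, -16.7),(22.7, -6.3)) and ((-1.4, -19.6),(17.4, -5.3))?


Cross products: d1=366.26, d2=-94.59, d3=-359.83, d4=101.02
d1*d2 < 0 and d3*d4 < 0? yes

Yes, they intersect


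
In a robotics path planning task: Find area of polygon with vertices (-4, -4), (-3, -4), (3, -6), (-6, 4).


Shoelace sum: ((-4)*(-4) - (-3)*(-4)) + ((-3)*(-6) - 3*(-4)) + (3*4 - (-6)*(-6)) + ((-6)*(-4) - (-4)*4)
= 50
Area = |50|/2 = 25

25


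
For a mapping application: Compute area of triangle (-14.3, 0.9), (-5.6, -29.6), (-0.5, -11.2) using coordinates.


Area = |x_A(y_B-y_C) + x_B(y_C-y_A) + x_C(y_A-y_B)|/2
= |263.12 + 67.76 + (-15.25)|/2
= 315.63/2 = 157.815

157.815


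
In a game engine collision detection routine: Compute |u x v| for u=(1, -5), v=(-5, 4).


|u x v| = |1*4 - (-5)*(-5)|
= |4 - 25| = 21

21


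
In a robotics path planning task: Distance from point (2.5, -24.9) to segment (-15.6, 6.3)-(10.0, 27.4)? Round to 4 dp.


Project P onto AB: t = 0 (clamped to [0,1])
Closest point on segment: (-15.6, 6.3)
Distance: 36.0701

36.0701


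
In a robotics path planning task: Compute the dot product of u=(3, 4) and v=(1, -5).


u . v = u_x*v_x + u_y*v_y = 3*1 + 4*(-5)
= 3 + (-20) = -17

-17


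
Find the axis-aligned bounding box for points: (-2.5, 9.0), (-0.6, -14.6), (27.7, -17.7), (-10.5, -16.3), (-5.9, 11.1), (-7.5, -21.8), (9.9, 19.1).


x range: [-10.5, 27.7]
y range: [-21.8, 19.1]
Bounding box: (-10.5,-21.8) to (27.7,19.1)

(-10.5,-21.8) to (27.7,19.1)


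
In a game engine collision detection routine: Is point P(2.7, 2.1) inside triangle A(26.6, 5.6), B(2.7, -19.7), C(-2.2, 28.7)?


Cross products: AB x AP = -521.02, BC x BP = -106.82, CA x CP = -652.89
All same sign? yes

Yes, inside


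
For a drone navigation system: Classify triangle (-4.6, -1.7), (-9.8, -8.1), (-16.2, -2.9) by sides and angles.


Side lengths squared: AB^2=68, BC^2=68, CA^2=136
Sorted: [68, 68, 136]
By sides: Isosceles, By angles: Right

Isosceles, Right


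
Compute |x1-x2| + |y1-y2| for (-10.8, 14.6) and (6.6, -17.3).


|(-10.8)-6.6| + |14.6-(-17.3)| = 17.4 + 31.9 = 49.3

49.3


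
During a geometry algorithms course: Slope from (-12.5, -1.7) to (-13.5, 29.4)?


slope = (y2-y1)/(x2-x1) = (29.4-(-1.7))/((-13.5)-(-12.5)) = 31.1/(-1) = -31.1

-31.1


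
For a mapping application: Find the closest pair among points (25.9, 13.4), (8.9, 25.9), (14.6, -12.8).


d(P0,P1) = 21.1009, d(P0,P2) = 28.533, d(P1,P2) = 39.1175
Closest: P0 and P1

Closest pair: (25.9, 13.4) and (8.9, 25.9), distance = 21.1009


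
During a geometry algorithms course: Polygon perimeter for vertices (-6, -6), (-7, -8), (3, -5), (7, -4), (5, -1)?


Sides: (-6, -6)->(-7, -8): sqrt(5) = 2.236068, (-7, -8)->(3, -5): sqrt(109) = 10.440307, (3, -5)->(7, -4): sqrt(17) = 4.123106, (7, -4)->(5, -1): sqrt(13) = 3.605551, (5, -1)->(-6, -6): sqrt(146) = 12.083046
Sum = 32.488078
Perimeter = 32.4881

32.4881


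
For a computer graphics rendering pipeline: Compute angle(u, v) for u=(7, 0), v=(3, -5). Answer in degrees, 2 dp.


u.v = 21, |u| = sqrt(49) = 7, |v| = sqrt(34) = 5.831
cos(theta) = u.v/(|u||v|) = 21/sqrt(1666) = 0.514496
theta = acos(0.514496) = 59.04 degrees

59.04 degrees


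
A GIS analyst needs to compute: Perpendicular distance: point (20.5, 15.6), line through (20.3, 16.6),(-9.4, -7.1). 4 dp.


|cross product| = 34.44
|line direction| = sqrt(1443.78) = 37.9971
Distance = 34.44/sqrt(1443.78) = 0.9064

0.9064


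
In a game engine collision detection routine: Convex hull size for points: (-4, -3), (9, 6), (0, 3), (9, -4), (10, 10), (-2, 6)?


Convex hull vertices (CCW): (-4, -3), (9, -4), (10, 10), (-2, 6)
Count = 4

4


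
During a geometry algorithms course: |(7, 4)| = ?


|u| = sqrt(7^2 + 4^2) = sqrt(65) = 8.0623

8.0623


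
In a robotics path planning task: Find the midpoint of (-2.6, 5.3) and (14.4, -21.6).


M = (((-2.6)+14.4)/2, (5.3+(-21.6))/2)
= (5.9, -8.15)

(5.9, -8.15)


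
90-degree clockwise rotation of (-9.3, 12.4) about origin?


90° CW: (x,y) -> (y, -x)
(-9.3,12.4) -> (12.4, 9.3)

(12.4, 9.3)


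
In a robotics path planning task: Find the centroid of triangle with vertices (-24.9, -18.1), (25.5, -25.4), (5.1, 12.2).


Centroid = ((x_A+x_B+x_C)/3, (y_A+y_B+y_C)/3)
= (((-24.9)+25.5+5.1)/3, ((-18.1)+(-25.4)+12.2)/3)
= (1.9, -10.4333)

(1.9, -10.4333)


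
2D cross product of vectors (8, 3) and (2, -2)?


u x v = u_x*v_y - u_y*v_x = 8*(-2) - 3*2
= (-16) - 6 = -22

-22


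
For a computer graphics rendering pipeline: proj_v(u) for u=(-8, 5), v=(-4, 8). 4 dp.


u.v = 72, |v| = sqrt(80) = 8.9443
Scalar projection = u.v / |v| = 72 / sqrt(80) = 8.0498

8.0498


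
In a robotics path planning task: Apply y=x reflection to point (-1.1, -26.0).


Reflection over y=x: (x,y) -> (y,x)
(-1.1, -26) -> (-26, -1.1)

(-26, -1.1)


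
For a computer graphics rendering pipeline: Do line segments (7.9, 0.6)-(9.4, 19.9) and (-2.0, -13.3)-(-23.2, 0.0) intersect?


Cross products: d1=-426.35, d2=-855.46, d3=170.22, d4=599.33
d1*d2 < 0 and d3*d4 < 0? no

No, they don't intersect


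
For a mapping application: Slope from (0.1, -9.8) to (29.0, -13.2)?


slope = (y2-y1)/(x2-x1) = ((-13.2)-(-9.8))/(29-0.1) = (-3.4)/28.9 = -0.1176

-0.1176


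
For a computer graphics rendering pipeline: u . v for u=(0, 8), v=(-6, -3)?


u . v = u_x*v_x + u_y*v_y = 0*(-6) + 8*(-3)
= 0 + (-24) = -24

-24


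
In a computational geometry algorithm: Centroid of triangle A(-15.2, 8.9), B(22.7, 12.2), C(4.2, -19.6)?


Centroid = ((x_A+x_B+x_C)/3, (y_A+y_B+y_C)/3)
= (((-15.2)+22.7+4.2)/3, (8.9+12.2+(-19.6))/3)
= (3.9, 0.5)

(3.9, 0.5)


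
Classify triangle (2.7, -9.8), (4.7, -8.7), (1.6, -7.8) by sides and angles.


Side lengths squared: AB^2=5.21, BC^2=10.42, CA^2=5.21
Sorted: [5.21, 5.21, 10.42]
By sides: Isosceles, By angles: Right

Isosceles, Right


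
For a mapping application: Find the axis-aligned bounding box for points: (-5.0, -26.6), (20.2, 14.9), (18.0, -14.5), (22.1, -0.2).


x range: [-5, 22.1]
y range: [-26.6, 14.9]
Bounding box: (-5,-26.6) to (22.1,14.9)

(-5,-26.6) to (22.1,14.9)


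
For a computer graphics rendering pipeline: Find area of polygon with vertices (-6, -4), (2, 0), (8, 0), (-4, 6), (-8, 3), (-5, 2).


Shoelace sum: ((-6)*0 - 2*(-4)) + (2*0 - 8*0) + (8*6 - (-4)*0) + ((-4)*3 - (-8)*6) + ((-8)*2 - (-5)*3) + ((-5)*(-4) - (-6)*2)
= 123
Area = |123|/2 = 61.5

61.5


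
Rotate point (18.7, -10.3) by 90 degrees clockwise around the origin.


90° CW: (x,y) -> (y, -x)
(18.7,-10.3) -> (-10.3, -18.7)

(-10.3, -18.7)


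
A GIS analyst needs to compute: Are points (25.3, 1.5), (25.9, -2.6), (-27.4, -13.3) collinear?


Cross product: (25.9-25.3)*((-13.3)-1.5) - ((-2.6)-1.5)*((-27.4)-25.3)
= -224.95

No, not collinear


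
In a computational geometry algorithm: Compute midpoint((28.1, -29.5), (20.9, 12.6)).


M = ((28.1+20.9)/2, ((-29.5)+12.6)/2)
= (24.5, -8.45)

(24.5, -8.45)


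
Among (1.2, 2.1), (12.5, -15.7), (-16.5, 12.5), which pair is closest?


d(P0,P1) = 21.0839, d(P0,P2) = 20.5292, d(P1,P2) = 40.4505
Closest: P0 and P2

Closest pair: (1.2, 2.1) and (-16.5, 12.5), distance = 20.5292


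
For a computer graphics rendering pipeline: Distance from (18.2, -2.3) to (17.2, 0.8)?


dx=-1, dy=3.1
d^2 = (-1)^2 + 3.1^2 = 10.61
d = sqrt(10.61) = 3.2573

3.2573


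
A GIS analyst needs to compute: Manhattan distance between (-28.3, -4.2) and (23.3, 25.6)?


|(-28.3)-23.3| + |(-4.2)-25.6| = 51.6 + 29.8 = 81.4

81.4


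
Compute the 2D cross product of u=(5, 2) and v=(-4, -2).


u x v = u_x*v_y - u_y*v_x = 5*(-2) - 2*(-4)
= (-10) - (-8) = -2

-2


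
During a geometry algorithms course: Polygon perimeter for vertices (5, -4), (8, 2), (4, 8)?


Sides: (5, -4)->(8, 2): sqrt(45) = 6.708204, (8, 2)->(4, 8): sqrt(52) = 7.211103, (4, 8)->(5, -4): sqrt(145) = 12.041595
Sum = 25.960902
Perimeter = 25.9609

25.9609


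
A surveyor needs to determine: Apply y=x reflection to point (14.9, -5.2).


Reflection over y=x: (x,y) -> (y,x)
(14.9, -5.2) -> (-5.2, 14.9)

(-5.2, 14.9)


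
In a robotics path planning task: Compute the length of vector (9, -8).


|u| = sqrt(9^2 + (-8)^2) = sqrt(145) = 12.0416

12.0416


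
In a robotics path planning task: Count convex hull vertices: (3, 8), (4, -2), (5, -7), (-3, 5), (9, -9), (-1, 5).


Convex hull vertices (CCW): (-3, 5), (5, -7), (9, -9), (3, 8)
Count = 4

4


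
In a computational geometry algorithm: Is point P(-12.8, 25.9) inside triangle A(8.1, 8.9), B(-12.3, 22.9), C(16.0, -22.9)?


Cross products: AB x AP = -54.2, BC x BP = 62, CA x CP = 530.32
All same sign? no

No, outside


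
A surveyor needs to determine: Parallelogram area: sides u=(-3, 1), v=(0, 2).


|u x v| = |(-3)*2 - 1*0|
= |(-6) - 0| = 6

6


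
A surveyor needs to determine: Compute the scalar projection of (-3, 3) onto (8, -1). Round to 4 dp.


u.v = -27, |v| = sqrt(65) = 8.0623
Scalar projection = u.v / |v| = -27 / sqrt(65) = -3.3489

-3.3489


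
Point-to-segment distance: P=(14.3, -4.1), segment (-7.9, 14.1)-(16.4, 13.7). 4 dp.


Project P onto AB: t = 0.9257 (clamped to [0,1])
Closest point on segment: (14.5935, 13.7297)
Distance: 17.8322

17.8322


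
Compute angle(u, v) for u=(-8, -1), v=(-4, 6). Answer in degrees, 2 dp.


u.v = 26, |u| = sqrt(65) = 8.0623, |v| = sqrt(52) = 7.2111
cos(theta) = u.v/(|u||v|) = 26/sqrt(3380) = 0.447214
theta = acos(0.447214) = 63.43 degrees

63.43 degrees


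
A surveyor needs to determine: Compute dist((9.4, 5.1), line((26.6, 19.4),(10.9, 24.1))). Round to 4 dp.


|cross product| = 305.35
|line direction| = sqrt(268.58) = 16.3884
Distance = 305.35/sqrt(268.58) = 18.6321

18.6321


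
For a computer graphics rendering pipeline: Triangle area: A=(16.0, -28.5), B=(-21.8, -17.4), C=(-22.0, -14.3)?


Area = |x_A(y_B-y_C) + x_B(y_C-y_A) + x_C(y_A-y_B)|/2
= |(-49.6) + (-309.56) + 244.2|/2
= 114.96/2 = 57.48

57.48


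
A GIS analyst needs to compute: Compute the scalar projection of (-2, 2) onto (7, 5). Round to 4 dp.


u.v = -4, |v| = sqrt(74) = 8.6023
Scalar projection = u.v / |v| = -4 / sqrt(74) = -0.465

-0.465


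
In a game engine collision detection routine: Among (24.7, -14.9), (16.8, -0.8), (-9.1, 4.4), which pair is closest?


d(P0,P1) = 16.1623, d(P0,P2) = 38.9221, d(P1,P2) = 26.4169
Closest: P0 and P1

Closest pair: (24.7, -14.9) and (16.8, -0.8), distance = 16.1623


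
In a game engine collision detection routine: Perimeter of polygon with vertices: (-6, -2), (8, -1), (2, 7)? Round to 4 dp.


Sides: (-6, -2)->(8, -1): sqrt(197) = 14.035669, (8, -1)->(2, 7): sqrt(100) = 10, (2, 7)->(-6, -2): sqrt(145) = 12.041595
Sum = 36.077264
Perimeter = 36.0773

36.0773


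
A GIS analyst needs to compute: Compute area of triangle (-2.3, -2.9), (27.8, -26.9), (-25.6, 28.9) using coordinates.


Area = |x_A(y_B-y_C) + x_B(y_C-y_A) + x_C(y_A-y_B)|/2
= |128.34 + 884.04 + (-614.4)|/2
= 397.98/2 = 198.99

198.99


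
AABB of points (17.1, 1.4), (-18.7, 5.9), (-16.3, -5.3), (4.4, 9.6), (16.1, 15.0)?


x range: [-18.7, 17.1]
y range: [-5.3, 15]
Bounding box: (-18.7,-5.3) to (17.1,15)

(-18.7,-5.3) to (17.1,15)


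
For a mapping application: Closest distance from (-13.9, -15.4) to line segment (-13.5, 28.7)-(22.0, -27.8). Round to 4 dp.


Project P onto AB: t = 0.5564 (clamped to [0,1])
Closest point on segment: (6.2528, -2.7376)
Distance: 23.8007

23.8007


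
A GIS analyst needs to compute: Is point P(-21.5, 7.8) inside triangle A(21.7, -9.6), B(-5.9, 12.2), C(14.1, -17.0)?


Cross products: AB x AP = 461.52, BC x BP = -543.52, CA x CP = 451.92
All same sign? no

No, outside


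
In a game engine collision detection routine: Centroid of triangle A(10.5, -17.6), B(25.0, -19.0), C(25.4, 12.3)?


Centroid = ((x_A+x_B+x_C)/3, (y_A+y_B+y_C)/3)
= ((10.5+25+25.4)/3, ((-17.6)+(-19)+12.3)/3)
= (20.3, -8.1)

(20.3, -8.1)


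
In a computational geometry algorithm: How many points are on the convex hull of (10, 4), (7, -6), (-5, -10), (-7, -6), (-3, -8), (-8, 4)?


Convex hull vertices (CCW): (-8, 4), (-7, -6), (-5, -10), (7, -6), (10, 4)
Count = 5

5


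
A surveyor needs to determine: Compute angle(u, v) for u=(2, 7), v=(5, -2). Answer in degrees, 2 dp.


u.v = -4, |u| = sqrt(53) = 7.2801, |v| = sqrt(29) = 5.3852
cos(theta) = u.v/(|u||v|) = -4/sqrt(1537) = -0.102029
theta = acos(-0.102029) = 95.86 degrees

95.86 degrees


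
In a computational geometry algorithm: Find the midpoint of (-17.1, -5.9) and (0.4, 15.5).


M = (((-17.1)+0.4)/2, ((-5.9)+15.5)/2)
= (-8.35, 4.8)

(-8.35, 4.8)


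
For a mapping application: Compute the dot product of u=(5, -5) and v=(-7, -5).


u . v = u_x*v_x + u_y*v_y = 5*(-7) + (-5)*(-5)
= (-35) + 25 = -10

-10


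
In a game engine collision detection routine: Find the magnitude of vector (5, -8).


|u| = sqrt(5^2 + (-8)^2) = sqrt(89) = 9.434

9.434


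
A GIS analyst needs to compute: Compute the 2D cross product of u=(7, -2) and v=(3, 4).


u x v = u_x*v_y - u_y*v_x = 7*4 - (-2)*3
= 28 - (-6) = 34

34


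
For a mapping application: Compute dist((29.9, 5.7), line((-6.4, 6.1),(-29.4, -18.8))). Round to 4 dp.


|cross product| = 913.07
|line direction| = sqrt(1149.01) = 33.8971
Distance = 913.07/sqrt(1149.01) = 26.9366

26.9366


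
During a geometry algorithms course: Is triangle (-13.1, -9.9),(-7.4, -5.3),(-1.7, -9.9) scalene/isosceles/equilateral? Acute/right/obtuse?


Side lengths squared: AB^2=53.65, BC^2=53.65, CA^2=129.96
Sorted: [53.65, 53.65, 129.96]
By sides: Isosceles, By angles: Obtuse

Isosceles, Obtuse


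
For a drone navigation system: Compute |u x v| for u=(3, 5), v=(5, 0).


|u x v| = |3*0 - 5*5|
= |0 - 25| = 25

25


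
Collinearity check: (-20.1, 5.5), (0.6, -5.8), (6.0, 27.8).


Cross product: (0.6-(-20.1))*(27.8-5.5) - ((-5.8)-5.5)*(6-(-20.1))
= 756.54

No, not collinear


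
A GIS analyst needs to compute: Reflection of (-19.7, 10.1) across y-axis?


Reflection over y-axis: (x,y) -> (-x,y)
(-19.7, 10.1) -> (19.7, 10.1)

(19.7, 10.1)


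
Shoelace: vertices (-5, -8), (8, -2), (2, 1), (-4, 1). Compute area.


Shoelace sum: ((-5)*(-2) - 8*(-8)) + (8*1 - 2*(-2)) + (2*1 - (-4)*1) + ((-4)*(-8) - (-5)*1)
= 129
Area = |129|/2 = 64.5

64.5


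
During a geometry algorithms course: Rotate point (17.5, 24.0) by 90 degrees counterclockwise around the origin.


90° CCW: (x,y) -> (-y, x)
(17.5,24) -> (-24, 17.5)

(-24, 17.5)


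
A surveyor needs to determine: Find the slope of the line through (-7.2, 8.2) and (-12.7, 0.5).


slope = (y2-y1)/(x2-x1) = (0.5-8.2)/((-12.7)-(-7.2)) = (-7.7)/(-5.5) = 1.4

1.4


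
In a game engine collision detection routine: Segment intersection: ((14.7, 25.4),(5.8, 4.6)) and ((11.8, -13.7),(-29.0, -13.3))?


Cross products: d1=-1596.44, d2=-744.24, d3=287.67, d4=-564.53
d1*d2 < 0 and d3*d4 < 0? no

No, they don't intersect


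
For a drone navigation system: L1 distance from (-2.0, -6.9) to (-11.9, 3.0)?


|(-2)-(-11.9)| + |(-6.9)-3| = 9.9 + 9.9 = 19.8

19.8


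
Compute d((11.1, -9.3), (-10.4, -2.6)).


dx=-21.5, dy=6.7
d^2 = (-21.5)^2 + 6.7^2 = 507.14
d = sqrt(507.14) = 22.5198

22.5198


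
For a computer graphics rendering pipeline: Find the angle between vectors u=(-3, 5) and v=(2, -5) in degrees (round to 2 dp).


u.v = -31, |u| = sqrt(34) = 5.831, |v| = sqrt(29) = 5.3852
cos(theta) = u.v/(|u||v|) = -31/sqrt(986) = -0.987241
theta = acos(-0.987241) = 170.84 degrees

170.84 degrees


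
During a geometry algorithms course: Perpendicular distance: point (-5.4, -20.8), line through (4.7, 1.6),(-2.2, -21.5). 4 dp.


|cross product| = 78.75
|line direction| = sqrt(581.22) = 24.1085
Distance = 78.75/sqrt(581.22) = 3.2665

3.2665


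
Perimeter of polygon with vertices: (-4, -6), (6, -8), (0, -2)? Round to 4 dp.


Sides: (-4, -6)->(6, -8): sqrt(104) = 10.198039, (6, -8)->(0, -2): sqrt(72) = 8.485281, (0, -2)->(-4, -6): sqrt(32) = 5.656854
Sum = 24.340174
Perimeter = 24.3402

24.3402


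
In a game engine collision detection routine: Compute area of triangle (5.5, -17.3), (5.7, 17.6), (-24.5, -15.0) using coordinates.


Area = |x_A(y_B-y_C) + x_B(y_C-y_A) + x_C(y_A-y_B)|/2
= |179.3 + 13.11 + 855.05|/2
= 1047.46/2 = 523.73

523.73


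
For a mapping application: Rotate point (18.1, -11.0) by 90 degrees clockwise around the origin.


90° CW: (x,y) -> (y, -x)
(18.1,-11) -> (-11, -18.1)

(-11, -18.1)


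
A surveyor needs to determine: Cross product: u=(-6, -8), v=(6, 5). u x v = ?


u x v = u_x*v_y - u_y*v_x = (-6)*5 - (-8)*6
= (-30) - (-48) = 18

18


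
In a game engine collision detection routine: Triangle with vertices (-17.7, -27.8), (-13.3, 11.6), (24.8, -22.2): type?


Side lengths squared: AB^2=1571.72, BC^2=2594.05, CA^2=1837.61
Sorted: [1571.72, 1837.61, 2594.05]
By sides: Scalene, By angles: Acute

Scalene, Acute


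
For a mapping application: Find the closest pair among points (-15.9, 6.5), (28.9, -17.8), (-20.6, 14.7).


d(P0,P1) = 50.966, d(P0,P2) = 9.4515, d(P1,P2) = 59.2157
Closest: P0 and P2

Closest pair: (-15.9, 6.5) and (-20.6, 14.7), distance = 9.4515


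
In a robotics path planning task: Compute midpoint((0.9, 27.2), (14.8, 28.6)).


M = ((0.9+14.8)/2, (27.2+28.6)/2)
= (7.85, 27.9)

(7.85, 27.9)


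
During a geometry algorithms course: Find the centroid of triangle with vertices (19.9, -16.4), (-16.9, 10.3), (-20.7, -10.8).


Centroid = ((x_A+x_B+x_C)/3, (y_A+y_B+y_C)/3)
= ((19.9+(-16.9)+(-20.7))/3, ((-16.4)+10.3+(-10.8))/3)
= (-5.9, -5.6333)

(-5.9, -5.6333)


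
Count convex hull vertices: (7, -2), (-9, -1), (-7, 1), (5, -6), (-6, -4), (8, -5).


Convex hull vertices (CCW): (-9, -1), (-6, -4), (5, -6), (8, -5), (7, -2), (-7, 1)
Count = 6

6


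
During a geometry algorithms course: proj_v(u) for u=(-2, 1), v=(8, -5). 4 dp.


u.v = -21, |v| = sqrt(89) = 9.434
Scalar projection = u.v / |v| = -21 / sqrt(89) = -2.226

-2.226


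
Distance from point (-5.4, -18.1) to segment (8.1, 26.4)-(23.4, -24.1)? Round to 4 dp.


Project P onto AB: t = 0.7329 (clamped to [0,1])
Closest point on segment: (19.3137, -10.6125)
Distance: 25.823

25.823


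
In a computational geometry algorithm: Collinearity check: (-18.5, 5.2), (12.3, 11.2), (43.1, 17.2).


Cross product: (12.3-(-18.5))*(17.2-5.2) - (11.2-5.2)*(43.1-(-18.5))
= 0

Yes, collinear


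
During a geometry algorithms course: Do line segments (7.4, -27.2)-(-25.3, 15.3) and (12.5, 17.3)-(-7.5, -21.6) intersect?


Cross products: d1=691.61, d2=-1430.42, d3=-1671.9, d4=450.13
d1*d2 < 0 and d3*d4 < 0? yes

Yes, they intersect


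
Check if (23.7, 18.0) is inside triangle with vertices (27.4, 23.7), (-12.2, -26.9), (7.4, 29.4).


Cross products: AB x AP = 38.5, BC x BP = -1141.13, CA x CP = -135.09
All same sign? no

No, outside


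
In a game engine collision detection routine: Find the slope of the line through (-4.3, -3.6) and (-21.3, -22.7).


slope = (y2-y1)/(x2-x1) = ((-22.7)-(-3.6))/((-21.3)-(-4.3)) = (-19.1)/(-17) = 1.1235

1.1235


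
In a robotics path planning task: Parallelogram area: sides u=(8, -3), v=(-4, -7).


|u x v| = |8*(-7) - (-3)*(-4)|
= |(-56) - 12| = 68

68


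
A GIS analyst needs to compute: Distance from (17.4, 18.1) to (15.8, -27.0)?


dx=-1.6, dy=-45.1
d^2 = (-1.6)^2 + (-45.1)^2 = 2036.57
d = sqrt(2036.57) = 45.1284

45.1284


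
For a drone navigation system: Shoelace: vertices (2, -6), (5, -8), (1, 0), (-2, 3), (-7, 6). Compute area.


Shoelace sum: (2*(-8) - 5*(-6)) + (5*0 - 1*(-8)) + (1*3 - (-2)*0) + ((-2)*6 - (-7)*3) + ((-7)*(-6) - 2*6)
= 64
Area = |64|/2 = 32

32


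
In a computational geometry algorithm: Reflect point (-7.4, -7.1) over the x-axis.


Reflection over x-axis: (x,y) -> (x,-y)
(-7.4, -7.1) -> (-7.4, 7.1)

(-7.4, 7.1)


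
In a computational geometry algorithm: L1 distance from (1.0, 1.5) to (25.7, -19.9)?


|1-25.7| + |1.5-(-19.9)| = 24.7 + 21.4 = 46.1

46.1


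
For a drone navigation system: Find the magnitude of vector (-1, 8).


|u| = sqrt((-1)^2 + 8^2) = sqrt(65) = 8.0623

8.0623


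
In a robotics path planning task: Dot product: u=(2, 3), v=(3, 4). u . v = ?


u . v = u_x*v_x + u_y*v_y = 2*3 + 3*4
= 6 + 12 = 18

18


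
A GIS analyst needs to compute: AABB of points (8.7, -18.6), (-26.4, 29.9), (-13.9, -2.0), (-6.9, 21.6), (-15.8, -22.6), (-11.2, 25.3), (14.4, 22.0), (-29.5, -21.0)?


x range: [-29.5, 14.4]
y range: [-22.6, 29.9]
Bounding box: (-29.5,-22.6) to (14.4,29.9)

(-29.5,-22.6) to (14.4,29.9)


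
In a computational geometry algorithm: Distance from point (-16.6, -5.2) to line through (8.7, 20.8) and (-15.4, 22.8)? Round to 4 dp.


|cross product| = 677.2
|line direction| = sqrt(584.81) = 24.1828
Distance = 677.2/sqrt(584.81) = 28.0033

28.0033


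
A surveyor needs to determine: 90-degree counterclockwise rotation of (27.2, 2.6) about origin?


90° CCW: (x,y) -> (-y, x)
(27.2,2.6) -> (-2.6, 27.2)

(-2.6, 27.2)


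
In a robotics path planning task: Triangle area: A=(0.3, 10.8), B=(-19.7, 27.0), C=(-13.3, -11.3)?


Area = |x_A(y_B-y_C) + x_B(y_C-y_A) + x_C(y_A-y_B)|/2
= |11.49 + 435.37 + 215.46|/2
= 662.32/2 = 331.16

331.16


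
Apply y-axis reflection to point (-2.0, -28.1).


Reflection over y-axis: (x,y) -> (-x,y)
(-2, -28.1) -> (2, -28.1)

(2, -28.1)


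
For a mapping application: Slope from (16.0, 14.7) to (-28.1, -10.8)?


slope = (y2-y1)/(x2-x1) = ((-10.8)-14.7)/((-28.1)-16) = (-25.5)/(-44.1) = 0.5782

0.5782


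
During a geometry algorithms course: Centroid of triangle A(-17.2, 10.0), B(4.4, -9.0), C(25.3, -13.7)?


Centroid = ((x_A+x_B+x_C)/3, (y_A+y_B+y_C)/3)
= (((-17.2)+4.4+25.3)/3, (10+(-9)+(-13.7))/3)
= (4.1667, -4.2333)

(4.1667, -4.2333)


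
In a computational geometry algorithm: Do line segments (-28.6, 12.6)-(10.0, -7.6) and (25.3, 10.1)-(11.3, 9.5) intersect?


Cross products: d1=-67.34, d2=238.62, d3=992.28, d4=686.32
d1*d2 < 0 and d3*d4 < 0? no

No, they don't intersect


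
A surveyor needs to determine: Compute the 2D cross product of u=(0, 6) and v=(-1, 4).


u x v = u_x*v_y - u_y*v_x = 0*4 - 6*(-1)
= 0 - (-6) = 6

6


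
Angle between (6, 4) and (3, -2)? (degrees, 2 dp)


u.v = 10, |u| = sqrt(52) = 7.2111, |v| = sqrt(13) = 3.6056
cos(theta) = u.v/(|u||v|) = 10/sqrt(676) = 0.384615
theta = acos(0.384615) = 67.38 degrees

67.38 degrees


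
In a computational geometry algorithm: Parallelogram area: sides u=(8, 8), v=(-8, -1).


|u x v| = |8*(-1) - 8*(-8)|
= |(-8) - (-64)| = 56

56


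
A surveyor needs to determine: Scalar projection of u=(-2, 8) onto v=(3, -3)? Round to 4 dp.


u.v = -30, |v| = sqrt(18) = 4.2426
Scalar projection = u.v / |v| = -30 / sqrt(18) = -7.0711

-7.0711


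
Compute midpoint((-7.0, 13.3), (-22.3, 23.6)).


M = (((-7)+(-22.3))/2, (13.3+23.6)/2)
= (-14.65, 18.45)

(-14.65, 18.45)


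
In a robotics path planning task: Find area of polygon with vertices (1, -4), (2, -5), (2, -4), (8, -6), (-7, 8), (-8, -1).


Shoelace sum: (1*(-5) - 2*(-4)) + (2*(-4) - 2*(-5)) + (2*(-6) - 8*(-4)) + (8*8 - (-7)*(-6)) + ((-7)*(-1) - (-8)*8) + ((-8)*(-4) - 1*(-1))
= 151
Area = |151|/2 = 75.5

75.5


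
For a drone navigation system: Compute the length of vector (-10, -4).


|u| = sqrt((-10)^2 + (-4)^2) = sqrt(116) = 10.7703

10.7703


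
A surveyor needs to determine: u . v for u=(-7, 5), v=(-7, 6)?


u . v = u_x*v_x + u_y*v_y = (-7)*(-7) + 5*6
= 49 + 30 = 79

79


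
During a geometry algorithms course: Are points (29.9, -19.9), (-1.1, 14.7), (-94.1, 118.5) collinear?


Cross product: ((-1.1)-29.9)*(118.5-(-19.9)) - (14.7-(-19.9))*((-94.1)-29.9)
= 0

Yes, collinear


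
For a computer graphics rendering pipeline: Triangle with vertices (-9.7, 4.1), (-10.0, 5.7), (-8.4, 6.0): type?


Side lengths squared: AB^2=2.65, BC^2=2.65, CA^2=5.3
Sorted: [2.65, 2.65, 5.3]
By sides: Isosceles, By angles: Right

Isosceles, Right


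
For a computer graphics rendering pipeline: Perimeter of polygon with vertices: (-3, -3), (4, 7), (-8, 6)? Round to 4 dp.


Sides: (-3, -3)->(4, 7): sqrt(149) = 12.206556, (4, 7)->(-8, 6): sqrt(145) = 12.041595, (-8, 6)->(-3, -3): sqrt(106) = 10.29563
Sum = 34.543781
Perimeter = 34.5438

34.5438


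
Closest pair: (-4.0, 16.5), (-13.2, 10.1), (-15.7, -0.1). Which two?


d(P0,P1) = 11.2071, d(P0,P2) = 20.3089, d(P1,P2) = 10.5019
Closest: P1 and P2

Closest pair: (-13.2, 10.1) and (-15.7, -0.1), distance = 10.5019


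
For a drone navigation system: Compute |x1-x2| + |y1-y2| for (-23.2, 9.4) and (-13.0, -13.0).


|(-23.2)-(-13)| + |9.4-(-13)| = 10.2 + 22.4 = 32.6

32.6


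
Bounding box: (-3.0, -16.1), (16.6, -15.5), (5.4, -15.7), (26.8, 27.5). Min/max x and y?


x range: [-3, 26.8]
y range: [-16.1, 27.5]
Bounding box: (-3,-16.1) to (26.8,27.5)

(-3,-16.1) to (26.8,27.5)


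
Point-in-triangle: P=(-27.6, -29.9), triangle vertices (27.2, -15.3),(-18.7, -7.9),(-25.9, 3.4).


Cross products: AB x AP = 1075.66, BC x BP = 258.97, CA x CP = -1800.02
All same sign? no

No, outside


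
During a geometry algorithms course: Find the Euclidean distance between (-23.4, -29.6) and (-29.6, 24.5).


dx=-6.2, dy=54.1
d^2 = (-6.2)^2 + 54.1^2 = 2965.25
d = sqrt(2965.25) = 54.4541

54.4541


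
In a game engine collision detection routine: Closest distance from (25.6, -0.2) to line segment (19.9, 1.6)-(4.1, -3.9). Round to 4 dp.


Project P onto AB: t = 0 (clamped to [0,1])
Closest point on segment: (19.9, 1.6)
Distance: 5.9775

5.9775


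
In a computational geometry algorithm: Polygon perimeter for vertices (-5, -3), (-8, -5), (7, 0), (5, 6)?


Sides: (-5, -3)->(-8, -5): sqrt(13) = 3.605551, (-8, -5)->(7, 0): sqrt(250) = 15.811388, (7, 0)->(5, 6): sqrt(40) = 6.324555, (5, 6)->(-5, -3): sqrt(181) = 13.453624
Sum = 39.195118
Perimeter = 39.1951

39.1951


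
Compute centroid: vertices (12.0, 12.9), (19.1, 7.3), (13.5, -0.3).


Centroid = ((x_A+x_B+x_C)/3, (y_A+y_B+y_C)/3)
= ((12+19.1+13.5)/3, (12.9+7.3+(-0.3))/3)
= (14.8667, 6.6333)

(14.8667, 6.6333)


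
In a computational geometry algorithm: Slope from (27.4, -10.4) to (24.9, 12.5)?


slope = (y2-y1)/(x2-x1) = (12.5-(-10.4))/(24.9-27.4) = 22.9/(-2.5) = -9.16

-9.16


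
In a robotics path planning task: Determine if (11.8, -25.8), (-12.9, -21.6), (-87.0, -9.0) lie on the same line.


Cross product: ((-12.9)-11.8)*((-9)-(-25.8)) - ((-21.6)-(-25.8))*((-87)-11.8)
= 0

Yes, collinear


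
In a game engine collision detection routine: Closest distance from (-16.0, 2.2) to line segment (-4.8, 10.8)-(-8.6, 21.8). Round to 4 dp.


Project P onto AB: t = 0 (clamped to [0,1])
Closest point on segment: (-4.8, 10.8)
Distance: 14.1209

14.1209


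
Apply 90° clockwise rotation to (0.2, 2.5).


90° CW: (x,y) -> (y, -x)
(0.2,2.5) -> (2.5, -0.2)

(2.5, -0.2)


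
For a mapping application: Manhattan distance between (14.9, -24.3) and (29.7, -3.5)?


|14.9-29.7| + |(-24.3)-(-3.5)| = 14.8 + 20.8 = 35.6

35.6


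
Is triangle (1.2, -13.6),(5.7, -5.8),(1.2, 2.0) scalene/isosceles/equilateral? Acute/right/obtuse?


Side lengths squared: AB^2=81.09, BC^2=81.09, CA^2=243.36
Sorted: [81.09, 81.09, 243.36]
By sides: Isosceles, By angles: Obtuse

Isosceles, Obtuse


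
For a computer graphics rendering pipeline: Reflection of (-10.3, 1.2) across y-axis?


Reflection over y-axis: (x,y) -> (-x,y)
(-10.3, 1.2) -> (10.3, 1.2)

(10.3, 1.2)


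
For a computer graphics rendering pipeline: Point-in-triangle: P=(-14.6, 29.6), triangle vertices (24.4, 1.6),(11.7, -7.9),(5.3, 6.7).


Cross products: AB x AP = -726.1, BC x BP = 143.98, CA x CP = 335.9
All same sign? no

No, outside


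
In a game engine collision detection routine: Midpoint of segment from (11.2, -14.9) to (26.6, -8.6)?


M = ((11.2+26.6)/2, ((-14.9)+(-8.6))/2)
= (18.9, -11.75)

(18.9, -11.75)


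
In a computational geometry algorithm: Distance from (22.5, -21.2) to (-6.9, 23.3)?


dx=-29.4, dy=44.5
d^2 = (-29.4)^2 + 44.5^2 = 2844.61
d = sqrt(2844.61) = 53.3349

53.3349


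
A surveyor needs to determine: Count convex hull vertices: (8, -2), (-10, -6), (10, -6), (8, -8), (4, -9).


Convex hull vertices (CCW): (-10, -6), (4, -9), (8, -8), (10, -6), (8, -2)
Count = 5

5


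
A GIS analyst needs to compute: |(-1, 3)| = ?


|u| = sqrt((-1)^2 + 3^2) = sqrt(10) = 3.1623

3.1623


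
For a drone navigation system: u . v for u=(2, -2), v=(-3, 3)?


u . v = u_x*v_x + u_y*v_y = 2*(-3) + (-2)*3
= (-6) + (-6) = -12

-12


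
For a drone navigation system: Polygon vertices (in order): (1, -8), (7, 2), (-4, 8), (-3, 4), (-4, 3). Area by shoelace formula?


Shoelace sum: (1*2 - 7*(-8)) + (7*8 - (-4)*2) + ((-4)*4 - (-3)*8) + ((-3)*3 - (-4)*4) + ((-4)*(-8) - 1*3)
= 166
Area = |166|/2 = 83

83


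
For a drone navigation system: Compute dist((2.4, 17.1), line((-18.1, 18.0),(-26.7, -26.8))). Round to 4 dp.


|cross product| = 926.14
|line direction| = sqrt(2081) = 45.618
Distance = 926.14/sqrt(2081) = 20.3021

20.3021


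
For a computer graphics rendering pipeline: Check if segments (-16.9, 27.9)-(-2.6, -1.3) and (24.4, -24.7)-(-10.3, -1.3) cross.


Cross products: d1=-858.8, d2=-180.18, d3=453.78, d4=-224.84
d1*d2 < 0 and d3*d4 < 0? no

No, they don't intersect


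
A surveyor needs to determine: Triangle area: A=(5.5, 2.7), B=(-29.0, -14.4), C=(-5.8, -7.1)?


Area = |x_A(y_B-y_C) + x_B(y_C-y_A) + x_C(y_A-y_B)|/2
= |(-40.15) + 284.2 + (-99.18)|/2
= 144.87/2 = 72.435

72.435
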